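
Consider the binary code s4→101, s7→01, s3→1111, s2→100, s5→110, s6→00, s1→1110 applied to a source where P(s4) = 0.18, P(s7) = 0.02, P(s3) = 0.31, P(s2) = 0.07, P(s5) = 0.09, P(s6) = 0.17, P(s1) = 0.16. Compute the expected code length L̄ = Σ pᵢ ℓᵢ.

3.28 bits/symbol

L̄ = Σ pᵢ·ℓᵢ = 0.18·3 + 0.02·2 + 0.31·4 + 0.07·3 + 0.09·3 + 0.17·2 + 0.16·4 = 3.28 bits/symbol.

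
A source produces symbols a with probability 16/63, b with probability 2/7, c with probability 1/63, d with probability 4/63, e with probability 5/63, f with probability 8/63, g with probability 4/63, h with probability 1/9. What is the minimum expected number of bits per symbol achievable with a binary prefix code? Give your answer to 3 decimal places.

Repeatedly combine the two least-probable nodes; the expected code length is the sum of the merged weights.
merge 1/63 + 4/63 → 5/63
merge 4/63 + 5/63 → 1/7
merge 5/63 + 1/9 → 4/21
merge 8/63 + 1/7 → 17/63
merge 4/21 + 16/63 → 4/9
merge 17/63 + 2/7 → 5/9
merge 4/9 + 5/9 → 1
L = 5/63 + 1/7 + 4/21 + 17/63 + 4/9 + 5/9 + 1 = 169/63 ≈ 2.683 bits/symbol.

2.683 bits/symbol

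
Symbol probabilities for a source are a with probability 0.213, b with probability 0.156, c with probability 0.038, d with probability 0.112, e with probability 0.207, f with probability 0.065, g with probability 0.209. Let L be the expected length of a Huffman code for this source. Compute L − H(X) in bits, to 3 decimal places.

0.056 bits

Entropy H = −Σ p log₂ p ≈ 2.6251 bits.
Huffman merges: 19/500+13/200→103/1000; 103/1000+14/125→43/200; 39/250+207/1000→363/1000; 209/1000+213/1000→211/500; 43/200+363/1000→289/500; 211/500+289/500→1. L = 2681/1000 ≈ 2.6810.
L − H = 2.6810 − 2.6251 = 0.056 bits.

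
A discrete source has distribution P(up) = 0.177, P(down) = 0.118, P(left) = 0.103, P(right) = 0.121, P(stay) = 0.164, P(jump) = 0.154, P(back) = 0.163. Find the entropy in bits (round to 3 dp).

2.782 bits

H = −Σ pᵢ log₂ pᵢ.
−0.177·log₂(0.177) = 0.4422
−0.118·log₂(0.118) = 0.3638
−0.103·log₂(0.103) = 0.3378
−0.121·log₂(0.121) = 0.3687
−0.164·log₂(0.164) = 0.4278
−0.154·log₂(0.154) = 0.4156
−0.163·log₂(0.163) = 0.4266
Sum ≈ 2.7824 → 2.782 bits.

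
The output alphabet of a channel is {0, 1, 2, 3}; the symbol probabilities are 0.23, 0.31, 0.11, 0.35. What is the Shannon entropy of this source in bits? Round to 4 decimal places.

H = −Σ pᵢ log₂ pᵢ.
−0.23·log₂(0.23) = 0.4877
−0.31·log₂(0.31) = 0.5238
−0.11·log₂(0.11) = 0.3503
−0.35·log₂(0.35) = 0.5301
Sum ≈ 1.8918 → 1.8918 bits.

1.8918 bits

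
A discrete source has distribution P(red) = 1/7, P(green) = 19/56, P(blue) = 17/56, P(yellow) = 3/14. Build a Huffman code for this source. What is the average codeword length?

Repeatedly combine the two least-probable nodes; the expected code length is the sum of the merged weights.
merge 1/7 + 3/14 → 5/14
merge 17/56 + 19/56 → 9/14
merge 5/14 + 9/14 → 1
L = 5/14 + 9/14 + 1 = 2 bits/symbol.

2 bits/symbol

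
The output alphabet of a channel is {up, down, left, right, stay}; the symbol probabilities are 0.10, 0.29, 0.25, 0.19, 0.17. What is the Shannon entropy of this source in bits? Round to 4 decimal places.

2.2399 bits

H = −Σ pᵢ log₂ pᵢ.
−0.10·log₂(0.10) = 0.3322
−0.29·log₂(0.29) = 0.5179
−0.25·log₂(0.25) = 0.5000
−0.19·log₂(0.19) = 0.4552
−0.17·log₂(0.17) = 0.4346
Sum ≈ 2.2399 → 2.2399 bits.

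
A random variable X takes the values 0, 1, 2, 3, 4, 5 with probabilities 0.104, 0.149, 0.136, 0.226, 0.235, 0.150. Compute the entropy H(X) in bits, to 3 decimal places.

2.527 bits

H = −Σ pᵢ log₂ pᵢ.
−0.104·log₂(0.104) = 0.3396
−0.149·log₂(0.149) = 0.4092
−0.136·log₂(0.136) = 0.3915
−0.226·log₂(0.226) = 0.4849
−0.235·log₂(0.235) = 0.4910
−0.150·log₂(0.150) = 0.4105
Sum ≈ 2.5267 → 2.527 bits.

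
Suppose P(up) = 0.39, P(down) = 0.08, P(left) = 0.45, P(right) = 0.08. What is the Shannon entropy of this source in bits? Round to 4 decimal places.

1.6312 bits

H = −Σ pᵢ log₂ pᵢ.
−0.39·log₂(0.39) = 0.5298
−0.08·log₂(0.08) = 0.2915
−0.45·log₂(0.45) = 0.5184
−0.08·log₂(0.08) = 0.2915
Sum ≈ 1.6312 → 1.6312 bits.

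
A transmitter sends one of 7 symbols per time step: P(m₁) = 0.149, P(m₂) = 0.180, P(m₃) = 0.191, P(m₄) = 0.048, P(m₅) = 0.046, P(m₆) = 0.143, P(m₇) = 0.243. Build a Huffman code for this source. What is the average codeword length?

Repeatedly combine the two least-probable nodes; the expected code length is the sum of the merged weights.
merge 23/500 + 6/125 → 47/500
merge 47/500 + 143/1000 → 237/1000
merge 149/1000 + 9/50 → 329/1000
merge 191/1000 + 237/1000 → 107/250
merge 243/1000 + 329/1000 → 143/250
merge 107/250 + 143/250 → 1
L = 47/500 + 237/1000 + 329/1000 + 107/250 + 143/250 + 1 = 133/50 = 2.66 bits/symbol.

2.66 bits/symbol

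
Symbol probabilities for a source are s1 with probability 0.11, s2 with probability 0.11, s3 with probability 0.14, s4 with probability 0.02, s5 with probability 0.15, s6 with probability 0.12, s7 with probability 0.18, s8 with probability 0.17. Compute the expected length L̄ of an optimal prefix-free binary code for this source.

2.95 bits/symbol

Repeatedly combine the two least-probable nodes; the expected code length is the sum of the merged weights.
merge 1/50 + 11/100 → 13/100
merge 11/100 + 3/25 → 23/100
merge 13/100 + 7/50 → 27/100
merge 3/20 + 17/100 → 8/25
merge 9/50 + 23/100 → 41/100
merge 27/100 + 8/25 → 59/100
merge 41/100 + 59/100 → 1
L = 13/100 + 23/100 + 27/100 + 8/25 + 41/100 + 59/100 + 1 = 59/20 = 2.95 bits/symbol.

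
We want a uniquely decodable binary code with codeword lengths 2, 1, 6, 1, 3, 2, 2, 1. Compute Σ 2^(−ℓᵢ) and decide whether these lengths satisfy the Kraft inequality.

2.390625; no

With common denominator 2^6 = 64: Σ 2^(−ℓᵢ) = 16/64 + 32/64 + 1/64 + 32/64 + 8/64 + 16/64 + 16/64 + 32/64 = 153/64 = 2.390625.
Kraft's inequality requires Σ ≤ 1; here Σ = 2.390625 > 1, so no such prefix code exists.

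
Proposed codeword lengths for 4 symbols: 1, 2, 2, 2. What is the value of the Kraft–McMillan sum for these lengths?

With common denominator 2^2 = 4: Σ 2^(−ℓᵢ) = 2/4 + 1/4 + 1/4 + 1/4 = 5/4 = 1.25.

1.25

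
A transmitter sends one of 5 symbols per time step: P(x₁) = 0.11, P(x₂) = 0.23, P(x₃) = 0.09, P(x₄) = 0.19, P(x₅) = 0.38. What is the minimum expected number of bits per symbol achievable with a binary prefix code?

Repeatedly combine the two least-probable nodes; the expected code length is the sum of the merged weights.
merge 9/100 + 11/100 → 1/5
merge 19/100 + 1/5 → 39/100
merge 23/100 + 19/50 → 61/100
merge 39/100 + 61/100 → 1
L = 1/5 + 39/100 + 61/100 + 1 = 11/5 = 2.2 bits/symbol.

2.2 bits/symbol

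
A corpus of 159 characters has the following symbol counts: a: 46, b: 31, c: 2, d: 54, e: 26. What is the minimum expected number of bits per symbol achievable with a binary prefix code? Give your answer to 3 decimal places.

Probabilities are the counts divided by 159.
Repeatedly combine the two least-probable nodes; the expected code length is the sum of the merged weights.
merge 2/159 + 26/159 → 28/159
merge 28/159 + 31/159 → 59/159
merge 46/159 + 18/53 → 100/159
merge 59/159 + 100/159 → 1
L = 28/159 + 59/159 + 100/159 + 1 = 346/159 ≈ 2.176 bits/symbol.

2.176 bits/symbol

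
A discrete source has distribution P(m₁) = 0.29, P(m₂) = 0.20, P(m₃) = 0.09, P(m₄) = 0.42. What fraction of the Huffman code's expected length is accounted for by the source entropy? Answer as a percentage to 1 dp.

Entropy H = −Σ p log₂ p ≈ 1.8206 bits.
Huffman merges: 9/100+1/5→29/100; 29/100+29/100→29/50; 21/50+29/50→1. L = 187/100 ≈ 1.8700.
Efficiency = H/L = 1.8206/1.8700 = 97.4%.

97.4%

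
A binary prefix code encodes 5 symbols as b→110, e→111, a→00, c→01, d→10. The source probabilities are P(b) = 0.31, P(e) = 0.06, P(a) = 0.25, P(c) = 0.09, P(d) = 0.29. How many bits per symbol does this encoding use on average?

L̄ = Σ pᵢ·ℓᵢ = 0.31·3 + 0.06·3 + 0.25·2 + 0.09·2 + 0.29·2 = 2.37 bits/symbol.

2.37 bits/symbol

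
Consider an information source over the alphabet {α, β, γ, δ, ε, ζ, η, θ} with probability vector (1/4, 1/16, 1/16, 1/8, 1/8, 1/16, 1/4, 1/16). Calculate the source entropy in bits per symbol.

2.75 bits

Each probability is a power of 1/2, so log₂(1/p) is an integer.
H = Σ p·log₂(1/p) = 1/4·2 + 1/16·4 + 1/16·4 + 1/8·3 + 1/8·3 + 1/16·4 + 1/4·2 + 1/16·4 = 2.75 bits.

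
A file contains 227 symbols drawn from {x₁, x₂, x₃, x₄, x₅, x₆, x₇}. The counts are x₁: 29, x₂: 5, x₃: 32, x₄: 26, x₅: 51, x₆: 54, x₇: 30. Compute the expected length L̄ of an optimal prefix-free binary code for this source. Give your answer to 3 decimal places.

2.674 bits/symbol

Probabilities are the counts divided by 227.
Repeatedly combine the two least-probable nodes; the expected code length is the sum of the merged weights.
merge 5/227 + 26/227 → 31/227
merge 29/227 + 30/227 → 59/227
merge 31/227 + 32/227 → 63/227
merge 51/227 + 54/227 → 105/227
merge 59/227 + 63/227 → 122/227
merge 105/227 + 122/227 → 1
L = 31/227 + 59/227 + 63/227 + 105/227 + 122/227 + 1 = 607/227 ≈ 2.674 bits/symbol.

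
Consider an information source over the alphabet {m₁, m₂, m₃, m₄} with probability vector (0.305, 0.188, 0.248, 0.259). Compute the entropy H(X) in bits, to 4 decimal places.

1.9795 bits

H = −Σ pᵢ log₂ pᵢ.
−0.305·log₂(0.305) = 0.5225
−0.188·log₂(0.188) = 0.4533
−0.248·log₂(0.248) = 0.4989
−0.259·log₂(0.259) = 0.5048
Sum ≈ 1.9795 → 1.9795 bits.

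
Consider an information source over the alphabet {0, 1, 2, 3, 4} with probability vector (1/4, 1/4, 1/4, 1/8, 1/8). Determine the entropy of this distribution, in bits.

Each probability is a power of 1/2, so log₂(1/p) is an integer.
H = Σ p·log₂(1/p) = 1/4·2 + 1/4·2 + 1/4·2 + 1/8·3 + 1/8·3 = 2.25 bits.

2.25 bits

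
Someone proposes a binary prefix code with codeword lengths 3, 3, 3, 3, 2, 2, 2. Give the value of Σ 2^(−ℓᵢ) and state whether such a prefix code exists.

1.25; no

With common denominator 2^3 = 8: Σ 2^(−ℓᵢ) = 1/8 + 1/8 + 1/8 + 1/8 + 2/8 + 2/8 + 2/8 = 10/8 = 1.25.
Kraft's inequality requires Σ ≤ 1; here Σ = 1.25 > 1, so no such prefix code exists.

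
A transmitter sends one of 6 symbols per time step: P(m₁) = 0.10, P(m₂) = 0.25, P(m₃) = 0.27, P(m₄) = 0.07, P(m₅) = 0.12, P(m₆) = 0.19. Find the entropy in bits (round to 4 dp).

2.4331 bits

H = −Σ pᵢ log₂ pᵢ.
−0.10·log₂(0.10) = 0.3322
−0.25·log₂(0.25) = 0.5000
−0.27·log₂(0.27) = 0.5100
−0.07·log₂(0.07) = 0.2686
−0.12·log₂(0.12) = 0.3671
−0.19·log₂(0.19) = 0.4552
Sum ≈ 2.4331 → 2.4331 bits.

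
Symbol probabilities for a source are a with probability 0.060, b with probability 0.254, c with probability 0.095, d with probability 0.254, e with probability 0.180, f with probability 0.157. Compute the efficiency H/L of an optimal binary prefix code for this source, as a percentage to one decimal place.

Entropy H = −Σ p log₂ p ≈ 2.4352 bits.
Huffman merges: 3/50+19/200→31/200; 31/200+157/1000→39/125; 9/50+127/500→217/500; 127/500+39/125→283/500; 217/500+283/500→1. L = 2467/1000 ≈ 2.4670.
Efficiency = H/L = 2.4352/2.4670 = 98.7%.

98.7%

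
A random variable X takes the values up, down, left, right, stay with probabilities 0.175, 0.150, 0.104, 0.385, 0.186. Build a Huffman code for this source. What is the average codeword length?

2.23 bits/symbol

Repeatedly combine the two least-probable nodes; the expected code length is the sum of the merged weights.
merge 13/125 + 3/20 → 127/500
merge 7/40 + 93/500 → 361/1000
merge 127/500 + 361/1000 → 123/200
merge 77/200 + 123/200 → 1
L = 127/500 + 361/1000 + 123/200 + 1 = 223/100 = 2.23 bits/symbol.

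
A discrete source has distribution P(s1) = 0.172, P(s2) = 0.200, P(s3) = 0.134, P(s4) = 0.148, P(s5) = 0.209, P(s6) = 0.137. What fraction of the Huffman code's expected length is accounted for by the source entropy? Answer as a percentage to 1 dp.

98.9%

Entropy H = −Σ p log₂ p ≈ 2.5626 bits.
Huffman merges: 67/500+137/1000→271/1000; 37/250+43/250→8/25; 1/5+209/1000→409/1000; 271/1000+8/25→591/1000; 409/1000+591/1000→1. L = 2591/1000 ≈ 2.5910.
Efficiency = H/L = 2.5626/2.5910 = 98.9%.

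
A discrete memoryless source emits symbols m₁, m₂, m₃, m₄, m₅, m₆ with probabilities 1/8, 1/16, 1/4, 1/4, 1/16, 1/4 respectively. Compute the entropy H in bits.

2.375 bits

Each probability is a power of 1/2, so log₂(1/p) is an integer.
H = Σ p·log₂(1/p) = 1/8·3 + 1/16·4 + 1/4·2 + 1/4·2 + 1/16·4 + 1/4·2 = 2.375 bits.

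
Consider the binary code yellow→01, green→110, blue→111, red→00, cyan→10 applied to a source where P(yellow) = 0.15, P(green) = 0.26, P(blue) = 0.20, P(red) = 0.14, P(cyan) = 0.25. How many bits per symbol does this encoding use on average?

L̄ = Σ pᵢ·ℓᵢ = 0.15·2 + 0.26·3 + 0.20·3 + 0.14·2 + 0.25·2 = 2.46 bits/symbol.

2.46 bits/symbol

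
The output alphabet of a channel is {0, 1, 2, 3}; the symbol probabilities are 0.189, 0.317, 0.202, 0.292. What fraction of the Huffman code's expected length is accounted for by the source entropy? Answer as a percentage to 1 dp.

98.2%

Entropy H = −Σ p log₂ p ≈ 1.9644 bits.
Huffman merges: 189/1000+101/500→391/1000; 73/250+317/1000→609/1000; 391/1000+609/1000→1. L = 2 ≈ 2.0000.
Efficiency = H/L = 1.9644/2.0000 = 98.2%.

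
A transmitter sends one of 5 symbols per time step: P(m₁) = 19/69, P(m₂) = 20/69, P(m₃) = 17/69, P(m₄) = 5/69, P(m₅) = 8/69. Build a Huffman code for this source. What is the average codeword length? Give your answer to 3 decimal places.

2.188 bits/symbol

Repeatedly combine the two least-probable nodes; the expected code length is the sum of the merged weights.
merge 5/69 + 8/69 → 13/69
merge 13/69 + 17/69 → 10/23
merge 19/69 + 20/69 → 13/23
merge 10/23 + 13/23 → 1
L = 13/69 + 10/23 + 13/23 + 1 = 151/69 ≈ 2.188 bits/symbol.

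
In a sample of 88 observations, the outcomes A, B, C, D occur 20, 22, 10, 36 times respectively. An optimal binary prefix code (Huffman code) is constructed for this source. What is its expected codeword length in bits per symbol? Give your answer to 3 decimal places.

Probabilities are the counts divided by 88.
Repeatedly combine the two least-probable nodes; the expected code length is the sum of the merged weights.
merge 5/44 + 5/22 → 15/44
merge 1/4 + 15/44 → 13/22
merge 9/22 + 13/22 → 1
L = 15/44 + 13/22 + 1 = 85/44 ≈ 1.932 bits/symbol.

1.932 bits/symbol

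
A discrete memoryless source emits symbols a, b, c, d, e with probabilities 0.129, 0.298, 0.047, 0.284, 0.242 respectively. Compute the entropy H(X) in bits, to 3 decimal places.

2.120 bits

H = −Σ pᵢ log₂ pᵢ.
−0.129·log₂(0.129) = 0.3811
−0.298·log₂(0.298) = 0.5205
−0.047·log₂(0.047) = 0.2073
−0.284·log₂(0.284) = 0.5158
−0.242·log₂(0.242) = 0.4954
Sum ≈ 2.1201 → 2.120 bits.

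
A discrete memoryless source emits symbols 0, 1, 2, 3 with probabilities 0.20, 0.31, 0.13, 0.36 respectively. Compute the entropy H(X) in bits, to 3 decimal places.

1.901 bits

H = −Σ pᵢ log₂ pᵢ.
−0.20·log₂(0.20) = 0.4644
−0.31·log₂(0.31) = 0.5238
−0.13·log₂(0.13) = 0.3826
−0.36·log₂(0.36) = 0.5306
Sum ≈ 1.9014 → 1.901 bits.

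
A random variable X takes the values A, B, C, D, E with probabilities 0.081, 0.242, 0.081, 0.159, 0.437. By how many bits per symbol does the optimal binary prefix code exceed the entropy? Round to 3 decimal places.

0.020 bits

Entropy H = −Σ p log₂ p ≈ 2.0265 bits.
Huffman merges: 81/1000+81/1000→81/500; 159/1000+81/500→321/1000; 121/500+321/1000→563/1000; 437/1000+563/1000→1. L = 1023/500 ≈ 2.0460.
L − H = 2.0460 − 2.0265 = 0.020 bits.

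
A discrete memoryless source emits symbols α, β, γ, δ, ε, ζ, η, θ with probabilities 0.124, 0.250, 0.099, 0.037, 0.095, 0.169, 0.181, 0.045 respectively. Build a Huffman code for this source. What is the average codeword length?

Repeatedly combine the two least-probable nodes; the expected code length is the sum of the merged weights.
merge 37/1000 + 9/200 → 41/500
merge 41/500 + 19/200 → 177/1000
merge 99/1000 + 31/250 → 223/1000
merge 169/1000 + 177/1000 → 173/500
merge 181/1000 + 223/1000 → 101/250
merge 1/4 + 173/500 → 149/250
merge 101/250 + 149/250 → 1
L = 41/500 + 177/1000 + 223/1000 + 173/500 + 101/250 + 149/250 + 1 = 707/250 = 2.828 bits/symbol.

2.828 bits/symbol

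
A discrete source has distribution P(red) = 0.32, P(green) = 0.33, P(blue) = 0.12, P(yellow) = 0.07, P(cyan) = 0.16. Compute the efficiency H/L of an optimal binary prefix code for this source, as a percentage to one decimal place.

96.5%

Entropy H = −Σ p log₂ p ≈ 2.1125 bits.
Huffman merges: 7/100+3/25→19/100; 4/25+19/100→7/20; 8/25+33/100→13/20; 7/20+13/20→1. L = 219/100 ≈ 2.1900.
Efficiency = H/L = 2.1125/2.1900 = 96.5%.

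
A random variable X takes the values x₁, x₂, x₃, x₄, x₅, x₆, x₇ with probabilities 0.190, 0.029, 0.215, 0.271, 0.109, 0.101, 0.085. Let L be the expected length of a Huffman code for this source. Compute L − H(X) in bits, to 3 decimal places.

0.053 bits

Entropy H = −Σ p log₂ p ≈ 2.5755 bits.
Huffman merges: 29/1000+17/200→57/500; 101/1000+109/1000→21/100; 57/500+19/100→38/125; 21/100+43/200→17/40; 271/1000+38/125→23/40; 17/40+23/40→1. L = 657/250 ≈ 2.6280.
L − H = 2.6280 − 2.5755 = 0.053 bits.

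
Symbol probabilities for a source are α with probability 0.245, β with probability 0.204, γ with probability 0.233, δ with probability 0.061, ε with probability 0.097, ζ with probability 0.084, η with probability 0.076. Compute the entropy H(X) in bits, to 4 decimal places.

H = −Σ pᵢ log₂ pᵢ.
−0.245·log₂(0.245) = 0.4971
−0.204·log₂(0.204) = 0.4678
−0.233·log₂(0.233) = 0.4897
−0.061·log₂(0.061) = 0.2461
−0.097·log₂(0.097) = 0.3265
−0.084·log₂(0.084) = 0.3002
−0.076·log₂(0.076) = 0.2826
Sum ≈ 2.6100 → 2.6100 bits.

2.6100 bits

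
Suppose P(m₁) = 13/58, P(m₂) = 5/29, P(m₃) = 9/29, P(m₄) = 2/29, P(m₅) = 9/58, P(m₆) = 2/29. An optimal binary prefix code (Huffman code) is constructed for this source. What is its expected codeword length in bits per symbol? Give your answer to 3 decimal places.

Repeatedly combine the two least-probable nodes; the expected code length is the sum of the merged weights.
merge 2/29 + 2/29 → 4/29
merge 4/29 + 9/58 → 17/58
merge 5/29 + 13/58 → 23/58
merge 17/58 + 9/29 → 35/58
merge 23/58 + 35/58 → 1
L = 4/29 + 17/58 + 23/58 + 35/58 + 1 = 141/58 ≈ 2.431 bits/symbol.

2.431 bits/symbol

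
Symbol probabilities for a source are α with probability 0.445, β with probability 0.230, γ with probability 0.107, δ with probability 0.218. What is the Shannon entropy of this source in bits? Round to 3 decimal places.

1.832 bits

H = −Σ pᵢ log₂ pᵢ.
−0.445·log₂(0.445) = 0.5198
−0.230·log₂(0.230) = 0.4877
−0.107·log₂(0.107) = 0.3450
−0.218·log₂(0.218) = 0.4791
Sum ≈ 1.8316 → 1.832 bits.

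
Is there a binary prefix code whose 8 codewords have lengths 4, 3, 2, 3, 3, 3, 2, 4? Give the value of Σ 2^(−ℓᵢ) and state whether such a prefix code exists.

1.125; no

With common denominator 2^4 = 16: Σ 2^(−ℓᵢ) = 1/16 + 2/16 + 4/16 + 2/16 + 2/16 + 2/16 + 4/16 + 1/16 = 18/16 = 1.125.
Kraft's inequality requires Σ ≤ 1; here Σ = 1.125 > 1, so no such prefix code exists.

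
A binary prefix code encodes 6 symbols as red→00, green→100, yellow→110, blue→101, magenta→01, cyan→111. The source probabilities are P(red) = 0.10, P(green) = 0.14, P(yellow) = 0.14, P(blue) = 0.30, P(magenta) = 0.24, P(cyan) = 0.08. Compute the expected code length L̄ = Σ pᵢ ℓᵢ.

L̄ = Σ pᵢ·ℓᵢ = 0.10·2 + 0.14·3 + 0.14·3 + 0.30·3 + 0.24·2 + 0.08·3 = 2.66 bits/symbol.

2.66 bits/symbol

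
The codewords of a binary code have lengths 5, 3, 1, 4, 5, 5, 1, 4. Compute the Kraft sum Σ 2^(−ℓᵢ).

1.34375

With common denominator 2^5 = 32: Σ 2^(−ℓᵢ) = 1/32 + 4/32 + 16/32 + 2/32 + 1/32 + 1/32 + 16/32 + 2/32 = 43/32 = 1.34375.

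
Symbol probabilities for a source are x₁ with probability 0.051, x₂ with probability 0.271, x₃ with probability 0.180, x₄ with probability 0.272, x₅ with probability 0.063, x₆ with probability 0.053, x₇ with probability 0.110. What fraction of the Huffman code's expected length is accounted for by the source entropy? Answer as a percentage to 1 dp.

98.6%

Entropy H = −Σ p log₂ p ≈ 2.5118 bits.
Huffman merges: 51/1000+53/1000→13/125; 63/1000+13/125→167/1000; 11/100+167/1000→277/1000; 9/50+271/1000→451/1000; 34/125+277/1000→549/1000; 451/1000+549/1000→1. L = 637/250 ≈ 2.5480.
Efficiency = H/L = 2.5118/2.5480 = 98.6%.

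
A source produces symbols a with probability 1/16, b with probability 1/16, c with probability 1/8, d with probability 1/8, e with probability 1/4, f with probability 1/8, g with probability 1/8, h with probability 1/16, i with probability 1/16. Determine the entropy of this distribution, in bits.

Each probability is a power of 1/2, so log₂(1/p) is an integer.
H = Σ p·log₂(1/p) = 1/16·4 + 1/16·4 + 1/8·3 + 1/8·3 + 1/4·2 + 1/8·3 + 1/8·3 + 1/16·4 + 1/16·4 = 3 bits.

3 bits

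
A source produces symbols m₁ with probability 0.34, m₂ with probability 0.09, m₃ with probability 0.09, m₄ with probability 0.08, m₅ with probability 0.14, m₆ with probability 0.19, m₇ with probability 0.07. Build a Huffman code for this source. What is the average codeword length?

2.62 bits/symbol

Repeatedly combine the two least-probable nodes; the expected code length is the sum of the merged weights.
merge 7/100 + 2/25 → 3/20
merge 9/100 + 9/100 → 9/50
merge 7/50 + 3/20 → 29/100
merge 9/50 + 19/100 → 37/100
merge 29/100 + 17/50 → 63/100
merge 37/100 + 63/100 → 1
L = 3/20 + 9/50 + 29/100 + 37/100 + 63/100 + 1 = 131/50 = 2.62 bits/symbol.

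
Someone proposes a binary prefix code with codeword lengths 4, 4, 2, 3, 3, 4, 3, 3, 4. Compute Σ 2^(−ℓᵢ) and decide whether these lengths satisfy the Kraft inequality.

With common denominator 2^4 = 16: Σ 2^(−ℓᵢ) = 1/16 + 1/16 + 4/16 + 2/16 + 2/16 + 1/16 + 2/16 + 2/16 + 1/16 = 16/16 = 1.
Kraft's inequality requires Σ ≤ 1; here Σ = 1 ≤ 1, so such a prefix code exists.

1; yes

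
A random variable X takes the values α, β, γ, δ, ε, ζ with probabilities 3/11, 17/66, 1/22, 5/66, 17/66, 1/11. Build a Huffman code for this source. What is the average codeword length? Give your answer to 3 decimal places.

Repeatedly combine the two least-probable nodes; the expected code length is the sum of the merged weights.
merge 1/22 + 5/66 → 4/33
merge 1/11 + 4/33 → 7/33
merge 7/33 + 17/66 → 31/66
merge 17/66 + 3/11 → 35/66
merge 31/66 + 35/66 → 1
L = 4/33 + 7/33 + 31/66 + 35/66 + 1 = 7/3 ≈ 2.333 bits/symbol.

2.333 bits/symbol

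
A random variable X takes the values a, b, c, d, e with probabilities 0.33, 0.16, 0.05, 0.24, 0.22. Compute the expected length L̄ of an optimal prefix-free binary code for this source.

Repeatedly combine the two least-probable nodes; the expected code length is the sum of the merged weights.
merge 1/20 + 4/25 → 21/100
merge 21/100 + 11/50 → 43/100
merge 6/25 + 33/100 → 57/100
merge 43/100 + 57/100 → 1
L = 21/100 + 43/100 + 57/100 + 1 = 221/100 = 2.21 bits/symbol.

2.21 bits/symbol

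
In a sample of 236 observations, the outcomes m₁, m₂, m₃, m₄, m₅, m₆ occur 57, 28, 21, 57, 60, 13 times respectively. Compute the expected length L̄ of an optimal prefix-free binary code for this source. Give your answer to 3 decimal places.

Probabilities are the counts divided by 236.
Repeatedly combine the two least-probable nodes; the expected code length is the sum of the merged weights.
merge 13/236 + 21/236 → 17/118
merge 7/59 + 17/118 → 31/118
merge 57/236 + 57/236 → 57/118
merge 15/59 + 31/118 → 61/118
merge 57/118 + 61/118 → 1
L = 17/118 + 31/118 + 57/118 + 61/118 + 1 = 142/59 ≈ 2.407 bits/symbol.

2.407 bits/symbol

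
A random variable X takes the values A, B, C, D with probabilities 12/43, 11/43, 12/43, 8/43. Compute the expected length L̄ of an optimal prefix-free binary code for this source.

Repeatedly combine the two least-probable nodes; the expected code length is the sum of the merged weights.
merge 8/43 + 11/43 → 19/43
merge 12/43 + 12/43 → 24/43
merge 19/43 + 24/43 → 1
L = 19/43 + 24/43 + 1 = 2 bits/symbol.

2 bits/symbol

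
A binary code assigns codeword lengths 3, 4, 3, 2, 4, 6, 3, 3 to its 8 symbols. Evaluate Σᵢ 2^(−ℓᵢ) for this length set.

With common denominator 2^6 = 64: Σ 2^(−ℓᵢ) = 8/64 + 4/64 + 8/64 + 16/64 + 4/64 + 1/64 + 8/64 + 8/64 = 57/64 = 0.890625.

0.890625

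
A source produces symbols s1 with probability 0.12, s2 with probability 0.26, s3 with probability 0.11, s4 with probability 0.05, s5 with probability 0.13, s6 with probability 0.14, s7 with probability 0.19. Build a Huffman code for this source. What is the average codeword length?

2.71 bits/symbol

Repeatedly combine the two least-probable nodes; the expected code length is the sum of the merged weights.
merge 1/20 + 11/100 → 4/25
merge 3/25 + 13/100 → 1/4
merge 7/50 + 4/25 → 3/10
merge 19/100 + 1/4 → 11/25
merge 13/50 + 3/10 → 14/25
merge 11/25 + 14/25 → 1
L = 4/25 + 1/4 + 3/10 + 11/25 + 14/25 + 1 = 271/100 = 2.71 bits/symbol.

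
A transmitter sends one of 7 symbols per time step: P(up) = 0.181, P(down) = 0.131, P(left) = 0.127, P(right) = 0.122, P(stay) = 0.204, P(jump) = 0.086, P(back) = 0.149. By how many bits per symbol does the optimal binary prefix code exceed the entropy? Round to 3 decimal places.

0.036 bits

Entropy H = −Σ p log₂ p ≈ 2.7603 bits.
Huffman merges: 43/500+61/500→26/125; 127/1000+131/1000→129/500; 149/1000+181/1000→33/100; 51/250+26/125→103/250; 129/500+33/100→147/250; 103/250+147/250→1. L = 699/250 ≈ 2.7960.
L − H = 2.7960 − 2.7603 = 0.036 bits.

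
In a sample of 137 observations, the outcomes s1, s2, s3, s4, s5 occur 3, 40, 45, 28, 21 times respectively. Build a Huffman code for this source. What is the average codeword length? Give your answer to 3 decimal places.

2.175 bits/symbol

Probabilities are the counts divided by 137.
Repeatedly combine the two least-probable nodes; the expected code length is the sum of the merged weights.
merge 3/137 + 21/137 → 24/137
merge 24/137 + 28/137 → 52/137
merge 40/137 + 45/137 → 85/137
merge 52/137 + 85/137 → 1
L = 24/137 + 52/137 + 85/137 + 1 = 298/137 ≈ 2.175 bits/symbol.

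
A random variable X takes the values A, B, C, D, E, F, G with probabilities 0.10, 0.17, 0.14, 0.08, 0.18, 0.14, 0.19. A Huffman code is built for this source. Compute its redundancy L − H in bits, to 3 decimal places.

Entropy H = −Σ p log₂ p ≈ 2.7530 bits.
Huffman merges: 2/25+1/10→9/50; 7/50+7/50→7/25; 17/100+9/50→7/20; 9/50+19/100→37/100; 7/25+7/20→63/100; 37/100+63/100→1. L = 281/100 ≈ 2.8100.
L − H = 2.8100 − 2.7530 = 0.057 bits.

0.057 bits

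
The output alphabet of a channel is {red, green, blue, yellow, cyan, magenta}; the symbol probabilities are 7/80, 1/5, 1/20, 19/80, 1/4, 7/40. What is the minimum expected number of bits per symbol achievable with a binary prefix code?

2.45 bits/symbol

Repeatedly combine the two least-probable nodes; the expected code length is the sum of the merged weights.
merge 1/20 + 7/80 → 11/80
merge 11/80 + 7/40 → 5/16
merge 1/5 + 19/80 → 7/16
merge 1/4 + 5/16 → 9/16
merge 7/16 + 9/16 → 1
L = 11/80 + 5/16 + 7/16 + 9/16 + 1 = 49/20 = 2.45 bits/symbol.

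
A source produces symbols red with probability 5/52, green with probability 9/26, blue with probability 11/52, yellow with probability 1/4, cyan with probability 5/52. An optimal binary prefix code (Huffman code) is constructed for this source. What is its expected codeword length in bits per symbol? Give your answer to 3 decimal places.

2.192 bits/symbol

Repeatedly combine the two least-probable nodes; the expected code length is the sum of the merged weights.
merge 5/52 + 5/52 → 5/26
merge 5/26 + 11/52 → 21/52
merge 1/4 + 9/26 → 31/52
merge 21/52 + 31/52 → 1
L = 5/26 + 21/52 + 31/52 + 1 = 57/26 ≈ 2.192 bits/symbol.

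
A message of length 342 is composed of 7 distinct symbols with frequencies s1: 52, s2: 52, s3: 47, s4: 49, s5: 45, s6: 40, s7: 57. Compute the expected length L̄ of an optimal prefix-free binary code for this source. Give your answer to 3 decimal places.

Probabilities are the counts divided by 342.
Repeatedly combine the two least-probable nodes; the expected code length is the sum of the merged weights.
merge 20/171 + 5/38 → 85/342
merge 47/342 + 49/342 → 16/57
merge 26/171 + 26/171 → 52/171
merge 1/6 + 85/342 → 71/171
merge 16/57 + 52/171 → 100/171
merge 71/171 + 100/171 → 1
L = 85/342 + 16/57 + 52/171 + 71/171 + 100/171 + 1 = 17/6 ≈ 2.833 bits/symbol.

2.833 bits/symbol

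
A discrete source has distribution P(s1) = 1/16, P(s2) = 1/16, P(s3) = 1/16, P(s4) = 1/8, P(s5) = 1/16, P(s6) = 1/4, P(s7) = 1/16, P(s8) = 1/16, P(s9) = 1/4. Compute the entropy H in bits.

Each probability is a power of 1/2, so log₂(1/p) is an integer.
H = Σ p·log₂(1/p) = 1/16·4 + 1/16·4 + 1/16·4 + 1/8·3 + 1/16·4 + 1/4·2 + 1/16·4 + 1/16·4 + 1/4·2 = 2.875 bits.

2.875 bits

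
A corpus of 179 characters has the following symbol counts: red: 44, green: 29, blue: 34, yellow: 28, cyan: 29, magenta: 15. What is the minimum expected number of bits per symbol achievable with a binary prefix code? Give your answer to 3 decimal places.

Probabilities are the counts divided by 179.
Repeatedly combine the two least-probable nodes; the expected code length is the sum of the merged weights.
merge 15/179 + 28/179 → 43/179
merge 29/179 + 29/179 → 58/179
merge 34/179 + 43/179 → 77/179
merge 44/179 + 58/179 → 102/179
merge 77/179 + 102/179 → 1
L = 43/179 + 58/179 + 77/179 + 102/179 + 1 = 459/179 ≈ 2.564 bits/symbol.

2.564 bits/symbol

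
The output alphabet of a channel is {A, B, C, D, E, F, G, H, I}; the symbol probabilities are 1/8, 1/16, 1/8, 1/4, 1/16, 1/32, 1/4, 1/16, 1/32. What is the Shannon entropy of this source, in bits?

2.8125 bits

Each probability is a power of 1/2, so log₂(1/p) is an integer.
H = Σ p·log₂(1/p) = 1/8·3 + 1/16·4 + 1/8·3 + 1/4·2 + 1/16·4 + 1/32·5 + 1/4·2 + 1/16·4 + 1/32·5 = 2.8125 bits.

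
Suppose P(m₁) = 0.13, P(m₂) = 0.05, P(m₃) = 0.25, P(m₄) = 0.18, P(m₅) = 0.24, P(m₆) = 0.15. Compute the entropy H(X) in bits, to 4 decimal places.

2.4487 bits

H = −Σ pᵢ log₂ pᵢ.
−0.13·log₂(0.13) = 0.3826
−0.05·log₂(0.05) = 0.2161
−0.25·log₂(0.25) = 0.5000
−0.18·log₂(0.18) = 0.4453
−0.24·log₂(0.24) = 0.4941
−0.15·log₂(0.15) = 0.4105
Sum ≈ 2.4487 → 2.4487 bits.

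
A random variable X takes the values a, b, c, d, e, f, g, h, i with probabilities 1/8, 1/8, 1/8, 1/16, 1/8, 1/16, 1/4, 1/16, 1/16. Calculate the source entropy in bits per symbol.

3 bits

Each probability is a power of 1/2, so log₂(1/p) is an integer.
H = Σ p·log₂(1/p) = 1/8·3 + 1/8·3 + 1/8·3 + 1/16·4 + 1/8·3 + 1/16·4 + 1/4·2 + 1/16·4 + 1/16·4 = 3 bits.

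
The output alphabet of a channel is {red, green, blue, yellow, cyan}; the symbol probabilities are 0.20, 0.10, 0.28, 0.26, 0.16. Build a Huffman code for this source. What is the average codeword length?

Repeatedly combine the two least-probable nodes; the expected code length is the sum of the merged weights.
merge 1/10 + 4/25 → 13/50
merge 1/5 + 13/50 → 23/50
merge 13/50 + 7/25 → 27/50
merge 23/50 + 27/50 → 1
L = 13/50 + 23/50 + 27/50 + 1 = 113/50 = 2.26 bits/symbol.

2.26 bits/symbol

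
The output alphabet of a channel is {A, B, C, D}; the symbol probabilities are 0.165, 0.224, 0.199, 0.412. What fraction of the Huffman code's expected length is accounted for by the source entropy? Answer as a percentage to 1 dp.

97.5%

Entropy H = −Σ p log₂ p ≈ 1.9030 bits.
Huffman merges: 33/200+199/1000→91/250; 28/125+91/250→147/250; 103/250+147/250→1. L = 244/125 ≈ 1.9520.
Efficiency = H/L = 1.9030/1.9520 = 97.5%.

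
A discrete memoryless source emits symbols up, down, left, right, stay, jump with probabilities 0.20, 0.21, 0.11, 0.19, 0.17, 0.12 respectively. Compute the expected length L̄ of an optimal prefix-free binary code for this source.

Repeatedly combine the two least-probable nodes; the expected code length is the sum of the merged weights.
merge 11/100 + 3/25 → 23/100
merge 17/100 + 19/100 → 9/25
merge 1/5 + 21/100 → 41/100
merge 23/100 + 9/25 → 59/100
merge 41/100 + 59/100 → 1
L = 23/100 + 9/25 + 41/100 + 59/100 + 1 = 259/100 = 2.59 bits/symbol.

2.59 bits/symbol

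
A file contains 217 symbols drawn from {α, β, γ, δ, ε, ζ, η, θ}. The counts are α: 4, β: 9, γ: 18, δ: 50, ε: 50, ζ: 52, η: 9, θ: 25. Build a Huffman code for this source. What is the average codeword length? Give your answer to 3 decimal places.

Probabilities are the counts divided by 217.
Repeatedly combine the two least-probable nodes; the expected code length is the sum of the merged weights.
merge 4/217 + 9/217 → 13/217
merge 9/217 + 13/217 → 22/217
merge 18/217 + 22/217 → 40/217
merge 25/217 + 40/217 → 65/217
merge 50/217 + 50/217 → 100/217
merge 52/217 + 65/217 → 117/217
merge 100/217 + 117/217 → 1
L = 13/217 + 22/217 + 40/217 + 65/217 + 100/217 + 117/217 + 1 = 82/31 ≈ 2.645 bits/symbol.

2.645 bits/symbol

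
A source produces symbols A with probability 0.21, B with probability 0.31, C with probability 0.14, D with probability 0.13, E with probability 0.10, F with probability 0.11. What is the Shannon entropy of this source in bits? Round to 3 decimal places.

2.459 bits

H = −Σ pᵢ log₂ pᵢ.
−0.21·log₂(0.21) = 0.4728
−0.31·log₂(0.31) = 0.5238
−0.14·log₂(0.14) = 0.3971
−0.13·log₂(0.13) = 0.3826
−0.10·log₂(0.10) = 0.3322
−0.11·log₂(0.11) = 0.3503
Sum ≈ 2.4589 → 2.459 bits.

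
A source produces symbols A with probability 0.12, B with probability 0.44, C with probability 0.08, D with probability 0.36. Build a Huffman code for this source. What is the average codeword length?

1.76 bits/symbol

Repeatedly combine the two least-probable nodes; the expected code length is the sum of the merged weights.
merge 2/25 + 3/25 → 1/5
merge 1/5 + 9/25 → 14/25
merge 11/25 + 14/25 → 1
L = 1/5 + 14/25 + 1 = 44/25 = 1.76 bits/symbol.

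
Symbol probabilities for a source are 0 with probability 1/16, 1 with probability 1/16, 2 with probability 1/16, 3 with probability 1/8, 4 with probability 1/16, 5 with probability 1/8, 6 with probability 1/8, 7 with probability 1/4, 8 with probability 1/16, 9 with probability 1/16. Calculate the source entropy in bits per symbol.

3.125 bits

Each probability is a power of 1/2, so log₂(1/p) is an integer.
H = Σ p·log₂(1/p) = 1/16·4 + 1/16·4 + 1/16·4 + 1/8·3 + 1/16·4 + 1/8·3 + 1/8·3 + 1/4·2 + 1/16·4 + 1/16·4 = 3.125 bits.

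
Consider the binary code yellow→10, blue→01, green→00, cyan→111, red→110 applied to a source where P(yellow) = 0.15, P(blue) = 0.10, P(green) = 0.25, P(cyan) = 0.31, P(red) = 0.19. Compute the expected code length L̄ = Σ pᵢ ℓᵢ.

2.5 bits/symbol

L̄ = Σ pᵢ·ℓᵢ = 0.15·2 + 0.10·2 + 0.25·2 + 0.31·3 + 0.19·3 = 2.5 bits/symbol.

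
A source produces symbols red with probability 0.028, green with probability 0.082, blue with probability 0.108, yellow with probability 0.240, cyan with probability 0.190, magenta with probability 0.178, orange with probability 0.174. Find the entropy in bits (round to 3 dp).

H = −Σ pᵢ log₂ pᵢ.
−0.028·log₂(0.028) = 0.1444
−0.082·log₂(0.082) = 0.2959
−0.108·log₂(0.108) = 0.3468
−0.240·log₂(0.240) = 0.4941
−0.190·log₂(0.190) = 0.4552
−0.178·log₂(0.178) = 0.4432
−0.174·log₂(0.174) = 0.4390
Sum ≈ 2.6187 → 2.619 bits.

2.619 bits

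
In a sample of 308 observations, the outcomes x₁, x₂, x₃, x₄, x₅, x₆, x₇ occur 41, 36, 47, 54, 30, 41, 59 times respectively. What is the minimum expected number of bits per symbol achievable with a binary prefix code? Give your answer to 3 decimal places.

Probabilities are the counts divided by 308.
Repeatedly combine the two least-probable nodes; the expected code length is the sum of the merged weights.
merge 15/154 + 9/77 → 3/14
merge 41/308 + 41/308 → 41/154
merge 47/308 + 27/154 → 101/308
merge 59/308 + 3/14 → 125/308
merge 41/154 + 101/308 → 183/308
merge 125/308 + 183/308 → 1
L = 3/14 + 41/154 + 101/308 + 125/308 + 183/308 + 1 = 865/308 ≈ 2.808 bits/symbol.

2.808 bits/symbol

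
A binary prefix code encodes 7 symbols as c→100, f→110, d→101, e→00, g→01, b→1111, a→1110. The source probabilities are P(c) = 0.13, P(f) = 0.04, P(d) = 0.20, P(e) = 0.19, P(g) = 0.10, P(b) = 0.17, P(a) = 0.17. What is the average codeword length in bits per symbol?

L̄ = Σ pᵢ·ℓᵢ = 0.13·3 + 0.04·3 + 0.20·3 + 0.19·2 + 0.10·2 + 0.17·4 + 0.17·4 = 3.05 bits/symbol.

3.05 bits/symbol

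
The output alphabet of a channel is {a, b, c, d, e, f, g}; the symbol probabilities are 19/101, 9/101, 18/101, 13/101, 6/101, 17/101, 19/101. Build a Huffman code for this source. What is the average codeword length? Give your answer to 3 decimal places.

Repeatedly combine the two least-probable nodes; the expected code length is the sum of the merged weights.
merge 6/101 + 9/101 → 15/101
merge 13/101 + 15/101 → 28/101
merge 17/101 + 18/101 → 35/101
merge 19/101 + 19/101 → 38/101
merge 28/101 + 35/101 → 63/101
merge 38/101 + 63/101 → 1
L = 15/101 + 28/101 + 35/101 + 38/101 + 63/101 + 1 = 280/101 ≈ 2.772 bits/symbol.

2.772 bits/symbol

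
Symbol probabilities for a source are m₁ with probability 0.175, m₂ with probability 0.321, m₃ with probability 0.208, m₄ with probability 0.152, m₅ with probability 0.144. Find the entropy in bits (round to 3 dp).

2.253 bits

H = −Σ pᵢ log₂ pᵢ.
−0.175·log₂(0.175) = 0.4401
−0.321·log₂(0.321) = 0.5262
−0.208·log₂(0.208) = 0.4712
−0.152·log₂(0.152) = 0.4131
−0.144·log₂(0.144) = 0.4026
Sum ≈ 2.2532 → 2.253 bits.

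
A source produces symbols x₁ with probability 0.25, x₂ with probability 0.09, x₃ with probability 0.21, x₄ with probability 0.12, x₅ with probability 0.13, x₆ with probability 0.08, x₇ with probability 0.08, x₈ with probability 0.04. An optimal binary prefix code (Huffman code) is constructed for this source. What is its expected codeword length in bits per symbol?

Repeatedly combine the two least-probable nodes; the expected code length is the sum of the merged weights.
merge 1/25 + 2/25 → 3/25
merge 2/25 + 9/100 → 17/100
merge 3/25 + 3/25 → 6/25
merge 13/100 + 17/100 → 3/10
merge 21/100 + 6/25 → 9/20
merge 1/4 + 3/10 → 11/20
merge 9/20 + 11/20 → 1
L = 3/25 + 17/100 + 6/25 + 3/10 + 9/20 + 11/20 + 1 = 283/100 = 2.83 bits/symbol.

2.83 bits/symbol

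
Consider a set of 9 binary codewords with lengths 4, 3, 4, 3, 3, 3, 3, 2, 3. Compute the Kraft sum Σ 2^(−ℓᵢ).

With common denominator 2^4 = 16: Σ 2^(−ℓᵢ) = 1/16 + 2/16 + 1/16 + 2/16 + 2/16 + 2/16 + 2/16 + 4/16 + 2/16 = 18/16 = 1.125.

1.125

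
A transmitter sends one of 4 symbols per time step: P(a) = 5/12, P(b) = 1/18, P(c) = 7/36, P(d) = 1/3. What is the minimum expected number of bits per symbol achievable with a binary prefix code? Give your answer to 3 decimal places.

Repeatedly combine the two least-probable nodes; the expected code length is the sum of the merged weights.
merge 1/18 + 7/36 → 1/4
merge 1/4 + 1/3 → 7/12
merge 5/12 + 7/12 → 1
L = 1/4 + 7/12 + 1 = 11/6 ≈ 1.833 bits/symbol.

1.833 bits/symbol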